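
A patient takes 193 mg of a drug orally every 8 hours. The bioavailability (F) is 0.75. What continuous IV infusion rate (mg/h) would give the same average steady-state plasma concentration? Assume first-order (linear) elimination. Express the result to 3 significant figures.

Equivalent systemic input: infusion rate = F·D/τ.
Rate = 0.75 × 193 / 8 = 18.09 mg/h

18.1 mg/h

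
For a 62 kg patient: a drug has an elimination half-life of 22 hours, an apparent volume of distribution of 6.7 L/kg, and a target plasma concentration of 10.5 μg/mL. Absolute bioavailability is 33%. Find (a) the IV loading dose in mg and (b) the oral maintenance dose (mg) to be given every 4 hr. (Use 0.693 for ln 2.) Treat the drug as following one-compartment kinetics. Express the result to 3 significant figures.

(a) 4360 mg; (b) 1670 mg

Vd = 6.7 L/kg × 62 kg = 415.4 L
LD = Vd × C = 415.4 × 10.5 = 4362 mg
CL = 0.693 × Vd / t½ = 0.693 × 415.4 / 22 = 13.09 L/h
D = CL × Css × τ / F = 13.09 × 10.5 × 4 / 0.33 = 1666 mg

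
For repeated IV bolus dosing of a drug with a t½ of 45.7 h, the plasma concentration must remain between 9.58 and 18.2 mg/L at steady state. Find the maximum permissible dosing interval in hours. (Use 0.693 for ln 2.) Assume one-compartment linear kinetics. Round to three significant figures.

42.3 h

k = 0.693 / t½ = 0.693 / 45.7 = 0.01516 h⁻¹
Between IV bolus doses, concentration decays as C = C₀·e^(−kτ), so C_peak/C_trough = e^(kτ).
τ_max = ln(C_peak/C_trough) / k = ln(18.2/9.58) / 0.01516 = 0.6417 / 0.01516 = 42.33 h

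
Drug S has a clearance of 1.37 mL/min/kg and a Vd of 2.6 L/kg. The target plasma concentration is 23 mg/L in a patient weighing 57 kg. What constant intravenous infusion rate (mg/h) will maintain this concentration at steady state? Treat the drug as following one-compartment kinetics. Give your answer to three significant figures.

CL = 1.37 mL/min/kg × 57 kg = 78.09 mL/min = 78.09 × 60/1000 = 4.685 L/h
Rate = CL × Css = 4.685 × 23 = 107.8 mg/h

108 mg/h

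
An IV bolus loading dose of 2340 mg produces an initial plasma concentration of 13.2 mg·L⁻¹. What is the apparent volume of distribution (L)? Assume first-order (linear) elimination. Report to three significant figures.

Immediately after an IV bolus, C₀ = Dose / Vd, so Vd = Dose / C₀.
Vd = 2340 / 13.2 = 177.3 L

177 L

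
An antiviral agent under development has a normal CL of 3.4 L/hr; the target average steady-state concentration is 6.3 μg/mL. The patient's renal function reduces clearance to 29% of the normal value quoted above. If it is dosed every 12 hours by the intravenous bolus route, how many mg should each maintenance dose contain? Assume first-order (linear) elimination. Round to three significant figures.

Patient clearance = 0.29 × 3.400 = 0.9860 L/h
D = CL × Css × τ = 0.9860 × 6.3 × 12 = 74.54 mg

74.5 mg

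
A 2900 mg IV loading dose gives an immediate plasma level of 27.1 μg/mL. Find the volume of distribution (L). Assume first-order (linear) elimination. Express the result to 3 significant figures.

Immediately after an IV bolus, C₀ = Dose / Vd, so Vd = Dose / C₀.
Vd = 2900 / 27.1 = 107.0 L

107 L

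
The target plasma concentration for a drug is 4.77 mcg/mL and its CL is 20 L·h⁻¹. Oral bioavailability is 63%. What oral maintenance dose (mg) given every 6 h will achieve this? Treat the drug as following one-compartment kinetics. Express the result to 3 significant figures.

909 mg

At steady state, dose per interval replaces the amount cleared in that interval: F·D/τ = CL·Css.
D = CL × Css × τ / F = 20.00 × 4.77 × 6 / 0.63 = 908.6 mg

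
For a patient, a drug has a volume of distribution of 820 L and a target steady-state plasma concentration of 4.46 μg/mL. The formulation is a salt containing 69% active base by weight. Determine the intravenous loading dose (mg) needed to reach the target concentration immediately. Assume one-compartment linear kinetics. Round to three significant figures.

LD = Vd × C / S = 820.0 × 4.460 / 0.69 = 5300 mg

5300 mg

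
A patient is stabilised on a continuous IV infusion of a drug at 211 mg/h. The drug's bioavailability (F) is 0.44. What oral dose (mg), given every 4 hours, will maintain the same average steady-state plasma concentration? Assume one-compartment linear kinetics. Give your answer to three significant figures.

1920 mg

To maintain the same Css, the systemic dosing rate must be unchanged: F·D/τ = infusion rate.
D = rate × τ / F = 211 × 4 / 0.44 = 1918 mg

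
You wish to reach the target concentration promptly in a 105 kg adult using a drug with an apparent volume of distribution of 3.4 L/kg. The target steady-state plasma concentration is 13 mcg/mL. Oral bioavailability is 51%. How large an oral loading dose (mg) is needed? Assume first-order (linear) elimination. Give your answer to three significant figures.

Total Vd = 3.4 × 105 = 357.0 L
The loading dose fills Vd to the target concentration.
LD = Vd × C / F = 357.0 × 13.00 / 0.51 = 9100 mg

9100 mg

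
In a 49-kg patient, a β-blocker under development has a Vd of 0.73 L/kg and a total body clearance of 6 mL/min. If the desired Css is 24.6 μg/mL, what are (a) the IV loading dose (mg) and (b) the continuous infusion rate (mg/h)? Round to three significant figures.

Vd = 0.73 L/kg × 49 kg = 35.77 L
Loading: fill Vd to C_target → 35.77 L × 24.6 mg/L = 879.9 mg
CL = 6 mL/min = 6 × 0.06 = 0.3600 L/h
Maintenance infusion rate = CL × Css = 0.3600 × 24.6 = 8.856 mg/h

(a) 880 mg; (b) 8.86 mg/h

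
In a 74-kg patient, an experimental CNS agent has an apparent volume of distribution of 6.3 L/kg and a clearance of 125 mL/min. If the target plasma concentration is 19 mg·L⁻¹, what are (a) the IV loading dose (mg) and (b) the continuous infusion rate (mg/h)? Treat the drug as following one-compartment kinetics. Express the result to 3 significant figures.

Vd = 6.3 L/kg × 74 kg = 466.2 L
Loading: fill Vd to C_target → 466.2 L × 19 mg/L = 8858 mg
Convert clearance: 125 mL/min × 60 min/h ÷ 1000 mL/L = 7.500 L/h
Maintenance infusion rate = CL × Css = 7.500 × 19 = 142.5 mg/h

(a) 8860 mg; (b) 143 mg/h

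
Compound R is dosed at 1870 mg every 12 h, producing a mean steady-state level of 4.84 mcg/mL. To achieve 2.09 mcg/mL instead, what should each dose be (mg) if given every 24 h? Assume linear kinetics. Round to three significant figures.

1620 mg

With linear kinetics, Css is proportional to dose rate (D/τ) at fixed clearance.
D₂ = D₁ × (Css,target / Css,current) × (τ₂/τ₁) = 1870 × (2.09/4.84) × (24/12) = 1615 mg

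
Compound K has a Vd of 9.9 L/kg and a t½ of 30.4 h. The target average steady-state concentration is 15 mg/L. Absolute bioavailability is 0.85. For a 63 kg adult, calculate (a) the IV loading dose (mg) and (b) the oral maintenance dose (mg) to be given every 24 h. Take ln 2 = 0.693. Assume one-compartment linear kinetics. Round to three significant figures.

Vd = 9.9 L/kg × 63 kg = 623.7 L
LD = Vd × C = 623.7 × 15 = 9356 mg
CL = 0.693 × Vd / t½ = 0.693 × 623.7 / 30.4 = 14.22 L/h
D = CL × Css × τ / F = 14.22 × 15 × 24 / 0.85 = 6023 mg

(a) 9360 mg; (b) 6020 mg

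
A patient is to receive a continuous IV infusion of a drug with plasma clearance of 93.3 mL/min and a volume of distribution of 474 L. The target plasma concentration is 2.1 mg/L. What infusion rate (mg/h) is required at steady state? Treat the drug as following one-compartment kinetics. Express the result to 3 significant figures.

11.8 mg/h

CL = 93.3 mL/min = 93.3 × 0.06 = 5.598 L/h
Infusion rate = CL · Css = 5.598 L/h × 2.1 mg/L = 11.76 mg/h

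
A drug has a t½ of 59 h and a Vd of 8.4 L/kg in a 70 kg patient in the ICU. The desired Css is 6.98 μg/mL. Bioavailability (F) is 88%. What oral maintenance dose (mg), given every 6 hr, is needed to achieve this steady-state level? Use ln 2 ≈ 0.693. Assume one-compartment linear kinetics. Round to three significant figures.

329 mg

Vd = 8.4 L/kg × 70 kg = 588.0 L
CL = ln 2 · Vd / t½ = 0.693 × 588.0 / 59 = 6.907 L/h
D = CL × Css × τ / F = 6.907 × 6.98 × 6 / 0.88 = 328.7 mg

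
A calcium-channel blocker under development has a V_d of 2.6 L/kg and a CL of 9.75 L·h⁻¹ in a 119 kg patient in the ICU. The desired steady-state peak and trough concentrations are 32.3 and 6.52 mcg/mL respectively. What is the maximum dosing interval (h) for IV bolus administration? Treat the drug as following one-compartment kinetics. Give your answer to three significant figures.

50.8 h

Vd(total) = 119 kg × 2.6 L/kg = 309.4 L
k = CL / Vd = 9.750 / 309.4 = 0.03151 h⁻¹
Between IV bolus doses, concentration decays as C = C₀·e^(−kτ), so C_peak/C_trough = e^(kτ).
τ_max = ln(C_peak/C_trough) / k = ln(32.3/6.52) / 0.03151 = 1.600 / 0.03151 = 50.78 h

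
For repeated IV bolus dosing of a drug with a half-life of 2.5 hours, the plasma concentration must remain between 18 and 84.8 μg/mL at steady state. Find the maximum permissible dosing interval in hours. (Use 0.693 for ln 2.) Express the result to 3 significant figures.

k = 0.693 / t½ = 0.693 / 2.5 = 0.2772 h⁻¹
Between IV bolus doses, concentration decays as C = C₀·e^(−kτ), so C_peak/C_trough = e^(kτ).
τ_max = ln(C_peak/C_trough) / k = ln(84.8/18) / 0.2772 = 1.550 / 0.2772 = 5.592 h

5.59 h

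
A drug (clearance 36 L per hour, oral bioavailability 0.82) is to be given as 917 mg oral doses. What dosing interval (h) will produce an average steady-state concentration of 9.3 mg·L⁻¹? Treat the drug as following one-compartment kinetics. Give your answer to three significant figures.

F·D/τ = CL·Css → τ = F·D / (CL·Css).
τ = 0.82 × 917 / (36 × 9.3) = 2.246 h

2.25 h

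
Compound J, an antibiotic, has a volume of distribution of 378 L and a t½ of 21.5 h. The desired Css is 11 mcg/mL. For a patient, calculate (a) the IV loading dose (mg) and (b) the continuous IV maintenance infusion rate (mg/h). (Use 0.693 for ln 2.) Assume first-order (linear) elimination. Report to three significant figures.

LD = Vd × C = 378.0 × 11 = 4158 mg
CL = 0.693 × Vd / t½ = 0.693 × 378.0 / 21.5 = 12.18 L/h
Infusion rate = CL × Css = 12.18 × 11 = 134.0 mg/h

(a) 4160 mg; (b) 134 mg/h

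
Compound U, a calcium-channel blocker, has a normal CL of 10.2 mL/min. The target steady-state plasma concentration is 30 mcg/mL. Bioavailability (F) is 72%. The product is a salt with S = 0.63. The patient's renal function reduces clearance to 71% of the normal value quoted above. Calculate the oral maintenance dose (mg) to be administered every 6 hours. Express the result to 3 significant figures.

172 mg

CL = 10.2 mL/min × 60/1000 = 0.6120 L/h
Patient clearance = 0.71 × 0.6120 = 0.4345 L/h
D = CL × Css × τ / F / S = 0.4345 × 30 × 6 / 0.72 / 0.63 = 172.4 mg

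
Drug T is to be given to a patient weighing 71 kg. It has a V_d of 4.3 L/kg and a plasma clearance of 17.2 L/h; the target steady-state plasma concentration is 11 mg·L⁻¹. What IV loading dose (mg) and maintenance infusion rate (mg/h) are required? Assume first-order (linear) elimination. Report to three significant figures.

Total Vd = 4.3 × 71 = 305.3 L
LD = Vd · C_target = 305.3 × 11 = 3358 mg
Maintenance: replace elimination → rate = CL × Css = 17.20 × 11 = 189.2 mg/h

(a) 3360 mg; (b) 189 mg/h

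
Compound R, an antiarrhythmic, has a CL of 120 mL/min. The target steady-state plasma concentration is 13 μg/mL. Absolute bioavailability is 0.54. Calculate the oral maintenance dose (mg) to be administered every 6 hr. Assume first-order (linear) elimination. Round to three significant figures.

Convert clearance: 120 mL/min × 60 min/h ÷ 1000 mL/L = 7.200 L/h
At steady state, dose per interval replaces the amount cleared in that interval: F·D/τ = CL·Css.
D = CL × Css × τ / F = 7.200 × 13 × 6 / 0.54 = 1040 mg

1040 mg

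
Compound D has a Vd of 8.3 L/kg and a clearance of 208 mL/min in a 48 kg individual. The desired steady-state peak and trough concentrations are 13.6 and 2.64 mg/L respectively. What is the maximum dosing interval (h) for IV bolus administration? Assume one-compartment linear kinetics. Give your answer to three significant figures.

52.3 h

Vd = 8.3 L/kg × 48 kg = 398.4 L
CL = 208 mL/min = 208 × 0.06 = 12.48 L/h
k = CL / Vd = 12.48 / 398.4 = 0.03133 h⁻¹
Between IV bolus doses, concentration decays as C = C₀·e^(−kτ), so C_peak/C_trough = e^(kτ).
τ_max = ln(C_peak/C_trough) / k = ln(13.6/2.64) / 0.03133 = 1.639 / 0.03133 = 52.31 h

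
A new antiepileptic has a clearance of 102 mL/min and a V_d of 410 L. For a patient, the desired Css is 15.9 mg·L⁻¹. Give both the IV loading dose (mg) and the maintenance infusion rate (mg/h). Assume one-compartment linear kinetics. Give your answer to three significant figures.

(a) 6520 mg; (b) 97.3 mg/h

Loading dose = Vd × C = 410.0 × 15.9 = 6519 mg
CL = 102 mL/min × 60/1000 = 6.120 L/h
Maintenance infusion rate = CL × Css = 6.120 × 15.9 = 97.31 mg/h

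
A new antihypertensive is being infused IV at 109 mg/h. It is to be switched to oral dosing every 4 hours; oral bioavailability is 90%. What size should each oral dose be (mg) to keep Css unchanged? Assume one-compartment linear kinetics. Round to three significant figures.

484 mg

To maintain the same Css, the systemic dosing rate must be unchanged: F·D/τ = infusion rate.
D = rate × τ / F = 109 × 4 / 0.9 = 484.4 mg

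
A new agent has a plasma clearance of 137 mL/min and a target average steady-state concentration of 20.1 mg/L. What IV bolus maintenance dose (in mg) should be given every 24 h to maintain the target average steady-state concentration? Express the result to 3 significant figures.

3970 mg

CL = 137 mL/min × 60/1000 = 8.220 L/h
D = CL × Css × τ = 8.220 × 20.1 × 24 = 3965 mg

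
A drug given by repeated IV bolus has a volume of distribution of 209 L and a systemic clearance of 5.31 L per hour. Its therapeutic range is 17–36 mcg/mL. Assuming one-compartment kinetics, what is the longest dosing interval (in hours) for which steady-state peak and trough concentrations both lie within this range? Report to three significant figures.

29.5 h

k = CL / Vd = 5.310 / 209.0 = 0.02541 h⁻¹
Between IV bolus doses, concentration decays as C = C₀·e^(−kτ), so C_peak/C_trough = e^(kτ).
τ_max = ln(C_peak/C_trough) / k = ln(36/17) / 0.02541 = 0.7503 / 0.02541 = 29.53 h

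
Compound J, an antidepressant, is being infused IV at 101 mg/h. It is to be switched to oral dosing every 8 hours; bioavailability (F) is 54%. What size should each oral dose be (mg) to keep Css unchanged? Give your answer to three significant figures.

To maintain the same Css, the systemic dosing rate must be unchanged: F·D/τ = infusion rate.
D = rate × τ / F = 101 × 8 / 0.54 = 1496 mg

1500 mg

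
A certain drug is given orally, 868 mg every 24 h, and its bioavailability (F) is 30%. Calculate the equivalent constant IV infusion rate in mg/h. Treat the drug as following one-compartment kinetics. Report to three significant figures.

10.9 mg/h

Equivalent systemic input: infusion rate = F·D/τ.
Rate = 0.3 × 868 / 24 = 10.85 mg/h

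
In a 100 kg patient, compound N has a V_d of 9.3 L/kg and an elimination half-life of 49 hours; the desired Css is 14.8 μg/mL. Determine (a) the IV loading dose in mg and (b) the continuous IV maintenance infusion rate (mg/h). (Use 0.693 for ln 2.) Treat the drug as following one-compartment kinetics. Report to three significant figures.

(a) 13800 mg; (b) 195 mg/h

Vd(total) = 100 kg × 9.3 L/kg = 930.0 L
LD = Vd × C = 930.0 × 14.8 = 13760 mg
CL = 0.693 × Vd / t½ = 0.693 × 930.0 / 49 = 13.15 L/h
Infusion rate = CL × Css = 13.15 × 14.8 = 194.6 mg/h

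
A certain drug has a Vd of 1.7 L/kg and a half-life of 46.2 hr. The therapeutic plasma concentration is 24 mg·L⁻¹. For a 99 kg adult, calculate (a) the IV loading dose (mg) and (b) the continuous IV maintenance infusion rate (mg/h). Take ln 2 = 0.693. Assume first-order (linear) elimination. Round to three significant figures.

Vd = 1.7 L/kg × 99 kg = 168.3 L
LD = Vd × C = 168.3 × 24 = 4039 mg
CL = 0.693 × Vd / t½ = 0.693 × 168.3 / 46.2 = 2.525 L/h
Infusion rate = CL × Css = 2.525 × 24 = 60.60 mg/h

(a) 4040 mg; (b) 60.6 mg/h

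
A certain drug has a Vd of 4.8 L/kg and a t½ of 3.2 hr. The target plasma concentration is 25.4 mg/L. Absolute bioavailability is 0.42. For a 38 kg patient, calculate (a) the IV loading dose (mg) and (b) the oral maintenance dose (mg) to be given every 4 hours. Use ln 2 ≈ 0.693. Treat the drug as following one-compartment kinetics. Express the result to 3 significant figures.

(a) 4630 mg; (b) 9560 mg

Vd = 4.8 L/kg × 38 kg = 182.4 L
LD = Vd × C = 182.4 × 25.4 = 4633 mg
CL = 0.693 × Vd / t½ = 0.693 × 182.4 / 3.2 = 39.50 L/h
D = CL × Css × τ / F = 39.50 × 25.4 × 4 / 0.42 = 9555 mg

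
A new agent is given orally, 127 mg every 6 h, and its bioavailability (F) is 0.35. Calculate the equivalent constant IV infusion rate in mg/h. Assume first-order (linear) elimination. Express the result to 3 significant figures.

7.41 mg/h

Equivalent systemic input: infusion rate = F·D/τ.
Rate = 0.35 × 127 / 6 = 7.408 mg/h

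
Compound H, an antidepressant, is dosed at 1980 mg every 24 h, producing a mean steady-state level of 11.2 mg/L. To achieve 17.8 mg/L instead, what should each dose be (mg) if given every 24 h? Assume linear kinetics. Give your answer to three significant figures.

With linear kinetics, Css is proportional to dose rate (D/τ) at fixed clearance.
D₂ = D₁ × (Css,target / Css,current) = 1980 × 17.8/11.2 = 3147 mg

3150 mg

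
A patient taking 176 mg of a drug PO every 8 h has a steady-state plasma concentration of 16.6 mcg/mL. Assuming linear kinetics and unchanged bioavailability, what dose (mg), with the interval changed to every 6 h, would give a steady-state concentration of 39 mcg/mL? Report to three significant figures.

With linear kinetics, Css is proportional to dose rate (D/τ) at fixed clearance.
D₂ = D₁ × (Css,target / Css,current) × (τ₂/τ₁) = 176 × (39/16.6) × (6/8) = 310.1 mg

310 mg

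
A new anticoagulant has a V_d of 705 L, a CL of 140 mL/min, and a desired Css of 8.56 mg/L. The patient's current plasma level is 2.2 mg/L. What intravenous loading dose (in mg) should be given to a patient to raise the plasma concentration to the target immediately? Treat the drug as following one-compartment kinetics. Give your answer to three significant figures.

LD is governed by Vd — clearance does not enter the loading-dose calculation.
Concentration deficit ΔC = 8.56 − 2.2 = 6.360 mg/L
LD = Vd × ΔC = 705.0 × 6.360 = 4484 mg

4480 mg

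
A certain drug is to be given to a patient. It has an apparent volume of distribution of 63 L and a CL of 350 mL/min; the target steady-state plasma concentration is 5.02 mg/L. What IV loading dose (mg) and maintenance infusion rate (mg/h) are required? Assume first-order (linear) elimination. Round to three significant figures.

(a) 316 mg; (b) 105 mg/h

LD = Vd · C_target = 63.00 × 5.02 = 316.3 mg
CL = 350 mL/min = 350 × 0.06 = 21.00 L/h
Maintenance infusion rate = CL × Css = 21.00 × 5.02 = 105.4 mg/h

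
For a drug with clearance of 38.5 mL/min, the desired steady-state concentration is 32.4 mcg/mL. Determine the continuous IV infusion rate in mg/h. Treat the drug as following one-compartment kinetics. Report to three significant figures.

Convert clearance: 38.5 mL/min × 60 min/h ÷ 1000 mL/L = 2.310 L/h
At steady state, infusion rate equals elimination rate: rate in = CL × Css.
Infusion rate = CL · Css = 2.310 L/h × 32.4 mg/L = 74.84 mg/h

74.8 mg/h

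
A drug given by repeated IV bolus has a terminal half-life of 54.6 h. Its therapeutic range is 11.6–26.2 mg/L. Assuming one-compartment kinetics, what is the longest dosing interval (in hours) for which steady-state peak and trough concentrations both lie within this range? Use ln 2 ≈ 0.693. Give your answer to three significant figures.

k = 0.693 / t½ = 0.693 / 54.6 = 0.01269 h⁻¹
Between IV bolus doses, concentration decays as C = C₀·e^(−kτ), so C_peak/C_trough = e^(kτ).
τ_max = ln(C_peak/C_trough) / k = ln(26.2/11.6) / 0.01269 = 0.8148 / 0.01269 = 64.21 h

64.2 h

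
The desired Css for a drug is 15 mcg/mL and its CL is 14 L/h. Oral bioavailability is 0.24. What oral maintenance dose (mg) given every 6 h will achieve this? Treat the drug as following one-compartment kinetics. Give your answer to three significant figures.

D = CL × Css × τ / F = 14.00 × 15 × 6 / 0.24 = 5250 mg

5250 mg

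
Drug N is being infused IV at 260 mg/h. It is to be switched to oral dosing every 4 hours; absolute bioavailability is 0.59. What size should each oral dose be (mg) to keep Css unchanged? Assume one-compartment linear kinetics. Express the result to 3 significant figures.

1760 mg

To maintain the same Css, the systemic dosing rate must be unchanged: F·D/τ = infusion rate.
D = rate × τ / F = 260 × 4 / 0.59 = 1763 mg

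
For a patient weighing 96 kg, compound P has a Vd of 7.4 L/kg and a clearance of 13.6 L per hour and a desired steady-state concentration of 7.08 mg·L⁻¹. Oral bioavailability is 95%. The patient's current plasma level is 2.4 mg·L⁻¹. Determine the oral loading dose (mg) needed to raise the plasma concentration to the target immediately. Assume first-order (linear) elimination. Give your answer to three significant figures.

3500 mg

Vd = 7.4 L/kg × 96 kg = 710.4 L
Concentration deficit ΔC = 7.08 − 2.4 = 4.680 mg/L
LD = Vd × ΔC / F = 710.4 × 4.680 / 0.95 = 3500 mg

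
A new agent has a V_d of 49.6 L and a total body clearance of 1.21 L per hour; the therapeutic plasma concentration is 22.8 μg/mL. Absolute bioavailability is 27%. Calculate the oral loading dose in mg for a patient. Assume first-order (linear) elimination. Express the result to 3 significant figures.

4190 mg

LD = Vd × C / F = 49.60 × 22.80 / 0.27 = 4188 mg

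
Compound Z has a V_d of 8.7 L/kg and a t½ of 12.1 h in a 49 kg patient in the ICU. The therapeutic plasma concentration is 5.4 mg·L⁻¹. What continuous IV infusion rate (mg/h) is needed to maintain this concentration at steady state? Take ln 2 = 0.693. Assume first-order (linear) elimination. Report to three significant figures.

Vd(total) = 49 kg × 8.7 L/kg = 426.3 L
k = 0.693/12.1 = 0.05727 h⁻¹, so CL = k·Vd = 0.05727 × 426.3 = 24.41 L/h
Infusion rate = CL × Css = 24.41 × 5.4 = 131.8 mg/h

132 mg/h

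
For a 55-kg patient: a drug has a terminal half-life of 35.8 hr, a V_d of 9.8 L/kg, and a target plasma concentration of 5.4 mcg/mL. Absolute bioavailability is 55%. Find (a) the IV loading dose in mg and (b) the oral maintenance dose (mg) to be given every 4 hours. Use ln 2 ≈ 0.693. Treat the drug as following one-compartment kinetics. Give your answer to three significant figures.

Total Vd = 9.8 × 55 = 539.0 L
LD = Vd × C = 539.0 × 5.4 = 2911 mg
CL = 0.693 × Vd / t½ = 0.693 × 539.0 / 35.8 = 10.43 L/h
D = CL × Css × τ / F = 10.43 × 5.4 × 4 / 0.55 = 409.6 mg

(a) 2910 mg; (b) 410 mg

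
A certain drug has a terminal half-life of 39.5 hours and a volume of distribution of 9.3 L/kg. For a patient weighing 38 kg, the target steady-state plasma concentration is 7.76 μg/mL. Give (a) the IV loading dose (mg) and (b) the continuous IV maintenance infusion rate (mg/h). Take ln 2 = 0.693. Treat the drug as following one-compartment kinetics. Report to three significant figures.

(a) 2740 mg; (b) 48.1 mg/h

Total Vd = 9.3 × 38 = 353.4 L
LD = Vd × C = 353.4 × 7.76 = 2742 mg
CL = 0.693 × Vd / t½ = 0.693 × 353.4 / 39.5 = 6.200 L/h
Infusion rate = CL × Css = 6.200 × 7.76 = 48.11 mg/h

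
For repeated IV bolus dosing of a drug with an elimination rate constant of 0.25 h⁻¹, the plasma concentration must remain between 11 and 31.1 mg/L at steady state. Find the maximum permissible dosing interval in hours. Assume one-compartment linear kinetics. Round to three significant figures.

4.16 h

Between IV bolus doses, concentration decays as C = C₀·e^(−kτ), so C_peak/C_trough = e^(kτ).
τ_max = ln(C_peak/C_trough) / k = ln(31.1/11) / 0.2500 = 1.039 / 0.2500 = 4.156 h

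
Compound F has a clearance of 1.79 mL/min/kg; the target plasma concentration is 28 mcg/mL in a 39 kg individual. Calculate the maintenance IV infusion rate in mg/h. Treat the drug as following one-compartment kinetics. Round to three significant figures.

117 mg/h

CL = 1.79 mL/min/kg × 39 kg = 69.81 mL/min = 69.81 × 60/1000 = 4.189 L/h
At steady state, infusion rate equals elimination rate: rate in = CL × Css.
R₀ = 4.189 × 28 = 117.3 mg/h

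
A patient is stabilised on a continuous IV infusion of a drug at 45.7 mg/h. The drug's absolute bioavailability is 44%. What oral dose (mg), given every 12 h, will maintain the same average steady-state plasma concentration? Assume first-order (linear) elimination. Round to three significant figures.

To maintain the same Css, the systemic dosing rate must be unchanged: F·D/τ = infusion rate.
D = rate × τ / F = 45.7 × 12 / 0.44 = 1246 mg

1250 mg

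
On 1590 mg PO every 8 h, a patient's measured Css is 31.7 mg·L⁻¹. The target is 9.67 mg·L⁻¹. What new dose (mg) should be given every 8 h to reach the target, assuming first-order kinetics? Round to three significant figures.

485 mg

For first-order elimination, Css ∝ F·D/(CL·τ); F and CL are unchanged, so Css ∝ D/τ.
D₂ = D₁ × (Css,target / Css,current) = 1590 × 9.67/31.7 = 485.0 mg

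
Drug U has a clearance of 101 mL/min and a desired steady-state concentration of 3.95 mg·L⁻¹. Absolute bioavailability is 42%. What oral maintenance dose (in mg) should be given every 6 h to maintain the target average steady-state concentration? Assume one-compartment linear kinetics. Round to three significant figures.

CL = 101 mL/min = 101 × 0.06 = 6.060 L/h
At steady state, dose per interval replaces the amount cleared in that interval: F·D/τ = CL·Css.
D = CL × Css × τ / F = 6.060 × 3.95 × 6 / 0.42 = 342.0 mg

342 mg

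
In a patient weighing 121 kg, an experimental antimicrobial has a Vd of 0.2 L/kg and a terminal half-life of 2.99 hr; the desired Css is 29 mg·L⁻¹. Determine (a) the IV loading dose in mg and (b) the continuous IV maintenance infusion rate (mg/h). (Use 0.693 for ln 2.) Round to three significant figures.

Vd(total) = 121 kg × 0.2 L/kg = 24.20 L
LD = Vd × C = 24.20 × 29 = 701.8 mg
CL = 0.693 × Vd / t½ = 0.693 × 24.20 / 2.99 = 5.609 L/h
Infusion rate = CL × Css = 5.609 × 29 = 162.7 mg/h

(a) 702 mg; (b) 163 mg/h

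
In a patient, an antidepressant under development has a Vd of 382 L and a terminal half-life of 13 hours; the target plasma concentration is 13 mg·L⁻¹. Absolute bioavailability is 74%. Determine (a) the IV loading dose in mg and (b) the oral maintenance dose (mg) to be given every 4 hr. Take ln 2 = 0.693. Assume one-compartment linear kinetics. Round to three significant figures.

(a) 4970 mg; (b) 1430 mg

LD = Vd × C = 382.0 × 13 = 4966 mg
CL = 0.693 × Vd / t½ = 0.693 × 382.0 / 13 = 20.36 L/h
D = CL × Css × τ / F = 20.36 × 13 × 4 / 0.74 = 1431 mg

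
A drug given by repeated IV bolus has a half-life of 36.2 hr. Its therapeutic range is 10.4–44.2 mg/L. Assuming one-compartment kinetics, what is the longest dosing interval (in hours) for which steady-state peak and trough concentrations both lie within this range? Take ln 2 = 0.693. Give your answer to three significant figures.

75.6 h

k = 0.693 / t½ = 0.693 / 36.2 = 0.01914 h⁻¹
Between IV bolus doses, concentration decays as C = C₀·e^(−kτ), so C_peak/C_trough = e^(kτ).
τ_max = ln(C_peak/C_trough) / k = ln(44.2/10.4) / 0.01914 = 1.447 / 0.01914 = 75.60 h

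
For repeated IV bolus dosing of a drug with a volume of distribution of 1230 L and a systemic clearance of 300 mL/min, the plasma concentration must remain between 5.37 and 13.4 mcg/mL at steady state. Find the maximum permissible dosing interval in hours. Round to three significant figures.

62.5 h

Convert clearance: 300 mL/min × 60 min/h ÷ 1000 mL/L = 18.00 L/h
k = CL / Vd = 18.00 / 1230 = 0.01463 h⁻¹
Between IV bolus doses, concentration decays as C = C₀·e^(−kτ), so C_peak/C_trough = e^(kτ).
τ_max = ln(C_peak/C_trough) / k = ln(13.4/5.37) / 0.01463 = 0.9144 / 0.01463 = 62.50 h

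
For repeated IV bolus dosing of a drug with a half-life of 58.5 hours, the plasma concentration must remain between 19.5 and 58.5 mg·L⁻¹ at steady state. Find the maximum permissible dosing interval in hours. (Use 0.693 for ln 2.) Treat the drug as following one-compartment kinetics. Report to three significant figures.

k = 0.693 / t½ = 0.693 / 58.5 = 0.01185 h⁻¹
Between IV bolus doses, concentration decays as C = C₀·e^(−kτ), so C_peak/C_trough = e^(kτ).
τ_max = ln(C_peak/C_trough) / k = ln(58.5/19.5) / 0.01185 = 1.099 / 0.01185 = 92.74 h

92.7 h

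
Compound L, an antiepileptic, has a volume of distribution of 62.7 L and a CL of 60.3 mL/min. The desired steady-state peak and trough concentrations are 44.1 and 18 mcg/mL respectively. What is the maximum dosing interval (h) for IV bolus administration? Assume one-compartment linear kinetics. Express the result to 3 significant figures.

15.5 h

CL = 60.3 mL/min × 60/1000 = 3.618 L/h
k = CL / Vd = 3.618 / 62.70 = 0.05770 h⁻¹
Between IV bolus doses, concentration decays as C = C₀·e^(−kτ), so C_peak/C_trough = e^(kτ).
τ_max = ln(C_peak/C_trough) / k = ln(44.1/18) / 0.05770 = 0.8961 / 0.05770 = 15.53 h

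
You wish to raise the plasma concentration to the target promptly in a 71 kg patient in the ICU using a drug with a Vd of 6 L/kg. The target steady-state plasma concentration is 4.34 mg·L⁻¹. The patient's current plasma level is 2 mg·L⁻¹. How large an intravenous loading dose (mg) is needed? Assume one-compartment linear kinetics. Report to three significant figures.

Total Vd = 6 × 71 = 426.0 L
The loading dose fills Vd to the target concentration.
Concentration deficit ΔC = 4.34 − 2 = 2.340 mg/L
LD = Vd × ΔC = 426.0 × 2.340 = 996.8 mg

997 mg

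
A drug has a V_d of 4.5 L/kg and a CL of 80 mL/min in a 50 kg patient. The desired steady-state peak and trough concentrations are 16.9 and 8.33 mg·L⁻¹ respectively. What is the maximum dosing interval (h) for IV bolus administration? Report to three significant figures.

33.2 h

Vd = 4.5 L/kg × 50 kg = 225.0 L
CL = 80 mL/min = 80 × 0.06 = 4.800 L/h
k = CL / Vd = 4.800 / 225.0 = 0.02133 h⁻¹
Between IV bolus doses, concentration decays as C = C₀·e^(−kτ), so C_peak/C_trough = e^(kτ).
τ_max = ln(C_peak/C_trough) / k = ln(16.9/8.33) / 0.02133 = 0.7075 / 0.02133 = 33.17 h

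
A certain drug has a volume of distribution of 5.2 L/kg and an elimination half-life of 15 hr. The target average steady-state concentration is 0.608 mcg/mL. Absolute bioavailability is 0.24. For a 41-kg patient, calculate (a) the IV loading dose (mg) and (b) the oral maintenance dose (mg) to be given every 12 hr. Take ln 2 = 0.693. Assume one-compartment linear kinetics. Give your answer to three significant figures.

Vd = 5.2 L/kg × 41 kg = 213.2 L
LD = Vd × C = 213.2 × 0.608 = 129.6 mg
CL = 0.693 × Vd / t½ = 0.693 × 213.2 / 15 = 9.850 L/h
D = CL × Css × τ / F = 9.850 × 0.608 × 12 / 0.24 = 299.4 mg

(a) 130 mg; (b) 299 mg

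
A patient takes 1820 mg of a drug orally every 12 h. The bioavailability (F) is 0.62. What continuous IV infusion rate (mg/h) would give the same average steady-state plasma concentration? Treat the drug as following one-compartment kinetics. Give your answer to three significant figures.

94.0 mg/h

Equivalent systemic input: infusion rate = F·D/τ.
Rate = 0.62 × 1820 / 12 = 94.03 mg/h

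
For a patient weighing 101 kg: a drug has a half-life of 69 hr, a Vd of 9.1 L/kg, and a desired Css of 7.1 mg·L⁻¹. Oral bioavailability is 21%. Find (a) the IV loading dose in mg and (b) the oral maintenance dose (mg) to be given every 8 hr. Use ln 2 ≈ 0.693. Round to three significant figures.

(a) 6530 mg; (b) 2500 mg

Vd = 9.1 L/kg × 101 kg = 919.1 L
LD = Vd × C = 919.1 × 7.1 = 6526 mg
CL = 0.693 × Vd / t½ = 0.693 × 919.1 / 69 = 9.231 L/h
D = CL × Css × τ / F = 9.231 × 7.1 × 8 / 0.21 = 2497 mg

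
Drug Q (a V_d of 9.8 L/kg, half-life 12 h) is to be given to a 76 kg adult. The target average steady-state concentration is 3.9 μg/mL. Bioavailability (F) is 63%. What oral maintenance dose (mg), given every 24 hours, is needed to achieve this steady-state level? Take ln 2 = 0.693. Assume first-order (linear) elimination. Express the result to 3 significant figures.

6390 mg

Total Vd = 9.8 × 76 = 744.8 L
CL = ln 2 · Vd / t½ = 0.693 × 744.8 / 12 = 43.01 L/h
D = CL × Css × τ / F = 43.01 × 3.9 × 24 / 0.63 = 6390 mg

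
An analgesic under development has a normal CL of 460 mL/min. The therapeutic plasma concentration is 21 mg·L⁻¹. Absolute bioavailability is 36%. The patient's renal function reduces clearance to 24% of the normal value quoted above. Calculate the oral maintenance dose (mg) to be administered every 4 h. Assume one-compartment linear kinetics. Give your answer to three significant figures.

1550 mg

CL = 460 mL/min = 460 × 0.06 = 27.60 L/h
Patient clearance = 0.24 × 27.60 = 6.624 L/h
D = CL × Css × τ / F = 6.624 × 21 × 4 / 0.36 = 1546 mg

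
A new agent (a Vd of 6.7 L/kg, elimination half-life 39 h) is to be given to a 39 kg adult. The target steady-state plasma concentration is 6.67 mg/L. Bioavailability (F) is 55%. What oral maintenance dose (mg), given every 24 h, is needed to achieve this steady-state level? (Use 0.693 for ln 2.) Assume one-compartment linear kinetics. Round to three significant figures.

Vd(total) = 39 kg × 6.7 L/kg = 261.3 L
k = 0.693/39 = 0.01777 h⁻¹, so CL = k·Vd = 0.01777 × 261.3 = 4.643 L/h
D = CL × Css × τ / F = 4.643 × 6.67 × 24 / 0.55 = 1351 mg

1350 mg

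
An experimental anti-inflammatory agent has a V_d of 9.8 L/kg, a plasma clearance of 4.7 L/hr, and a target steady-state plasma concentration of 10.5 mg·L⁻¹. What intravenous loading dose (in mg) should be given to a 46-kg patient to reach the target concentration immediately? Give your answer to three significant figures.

4730 mg

Total Vd = 9.8 × 46 = 450.8 L
The loading dose fills Vd to the target concentration.
LD = Vd × C = 450.8 × 10.50 = 4733 mg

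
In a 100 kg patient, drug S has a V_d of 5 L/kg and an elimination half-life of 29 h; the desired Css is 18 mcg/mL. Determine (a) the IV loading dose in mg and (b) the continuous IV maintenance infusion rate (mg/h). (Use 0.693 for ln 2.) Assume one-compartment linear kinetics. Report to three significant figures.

(a) 9000 mg; (b) 215 mg/h

Vd(total) = 100 kg × 5 L/kg = 500.0 L
LD = Vd × C = 500.0 × 18 = 9000 mg
CL = 0.693 × Vd / t½ = 0.693 × 500.0 / 29 = 11.95 L/h
Infusion rate = CL × Css = 11.95 × 18 = 215.1 mg/h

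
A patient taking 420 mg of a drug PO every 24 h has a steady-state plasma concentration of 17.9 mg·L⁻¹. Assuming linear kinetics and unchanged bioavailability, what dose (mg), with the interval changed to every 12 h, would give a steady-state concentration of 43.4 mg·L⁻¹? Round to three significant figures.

For first-order elimination, Css ∝ F·D/(CL·τ); F and CL are unchanged, so Css ∝ D/τ.
D₂ = D₁ × (Css,target / Css,current) × (τ₂/τ₁) = 420 × (43.4/17.9) × (12/24) = 509.2 mg

509 mg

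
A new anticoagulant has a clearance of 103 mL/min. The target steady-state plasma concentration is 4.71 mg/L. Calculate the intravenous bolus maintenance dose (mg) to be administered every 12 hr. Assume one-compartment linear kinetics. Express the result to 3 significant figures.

CL = 103 mL/min = 103 × 0.06 = 6.180 L/h
D = CL × Css × τ = 6.180 × 4.71 × 12 = 349.3 mg

349 mg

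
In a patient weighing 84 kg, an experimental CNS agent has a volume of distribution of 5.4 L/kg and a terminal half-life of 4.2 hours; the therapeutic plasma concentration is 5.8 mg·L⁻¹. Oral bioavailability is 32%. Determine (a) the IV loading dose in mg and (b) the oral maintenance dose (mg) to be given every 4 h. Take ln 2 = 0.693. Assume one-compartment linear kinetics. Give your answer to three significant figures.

Total Vd = 5.4 × 84 = 453.6 L
LD = Vd × C = 453.6 × 5.8 = 2631 mg
CL = 0.693 × Vd / t½ = 0.693 × 453.6 / 4.2 = 74.84 L/h
D = CL × Css × τ / F = 74.84 × 5.8 × 4 / 0.32 = 5426 mg

(a) 2630 mg; (b) 5430 mg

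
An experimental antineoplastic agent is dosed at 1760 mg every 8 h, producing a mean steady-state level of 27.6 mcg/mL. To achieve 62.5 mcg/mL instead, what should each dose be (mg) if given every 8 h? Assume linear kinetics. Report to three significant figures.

3990 mg

For first-order elimination, Css ∝ F·D/(CL·τ); F and CL are unchanged, so Css ∝ D/τ.
D₂ = D₁ × (Css,target / Css,current) = 1760 × 62.5/27.6 = 3986 mg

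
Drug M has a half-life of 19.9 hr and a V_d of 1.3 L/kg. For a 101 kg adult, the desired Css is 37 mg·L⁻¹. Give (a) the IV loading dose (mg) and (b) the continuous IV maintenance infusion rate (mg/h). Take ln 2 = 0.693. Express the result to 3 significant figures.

(a) 4860 mg; (b) 169 mg/h

Vd(total) = 101 kg × 1.3 L/kg = 131.3 L
LD = Vd × C = 131.3 × 37 = 4858 mg
CL = 0.693 × Vd / t½ = 0.693 × 131.3 / 19.9 = 4.572 L/h
Infusion rate = CL × Css = 4.572 × 37 = 169.2 mg/h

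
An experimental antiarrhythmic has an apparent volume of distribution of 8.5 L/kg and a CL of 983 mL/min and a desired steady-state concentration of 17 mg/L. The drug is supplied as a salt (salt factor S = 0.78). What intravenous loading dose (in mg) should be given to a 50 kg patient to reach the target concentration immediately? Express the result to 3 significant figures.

9260 mg

Vd(total) = 50 kg × 8.5 L/kg = 425.0 L
LD = Vd × C / S = 425.0 × 17.00 / 0.78 = 9263 mg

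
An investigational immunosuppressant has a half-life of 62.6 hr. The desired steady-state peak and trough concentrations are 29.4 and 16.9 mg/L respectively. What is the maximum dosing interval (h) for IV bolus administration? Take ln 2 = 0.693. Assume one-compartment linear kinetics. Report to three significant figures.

k = 0.693 / t½ = 0.693 / 62.6 = 0.01107 h⁻¹
Between IV bolus doses, concentration decays as C = C₀·e^(−kτ), so C_peak/C_trough = e^(kτ).
τ_max = ln(C_peak/C_trough) / k = ln(29.4/16.9) / 0.01107 = 0.5537 / 0.01107 = 50.02 h

50.0 h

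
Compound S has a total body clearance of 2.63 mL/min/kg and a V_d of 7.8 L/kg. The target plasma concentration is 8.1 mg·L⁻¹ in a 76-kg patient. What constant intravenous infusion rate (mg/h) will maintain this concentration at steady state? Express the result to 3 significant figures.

97.1 mg/h

CL = 2.63 mL/min/kg × 76 kg = 199.9 mL/min = 199.9 × 60/1000 = 11.99 L/h
Vd does not affect the maintenance rate; only clearance governs steady-state input.
R₀ = 11.99 × 8.1 = 97.12 mg/h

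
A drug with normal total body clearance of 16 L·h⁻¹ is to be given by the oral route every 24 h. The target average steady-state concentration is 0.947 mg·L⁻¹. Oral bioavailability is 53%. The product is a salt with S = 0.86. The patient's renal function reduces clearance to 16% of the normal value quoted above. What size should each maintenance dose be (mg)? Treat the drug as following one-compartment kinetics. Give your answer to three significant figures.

128 mg

Patient clearance = 0.16 × 16.00 = 2.560 L/h
D = CL × Css × τ / F / S = 2.560 × 0.947 × 24 / 0.53 / 0.86 = 127.7 mg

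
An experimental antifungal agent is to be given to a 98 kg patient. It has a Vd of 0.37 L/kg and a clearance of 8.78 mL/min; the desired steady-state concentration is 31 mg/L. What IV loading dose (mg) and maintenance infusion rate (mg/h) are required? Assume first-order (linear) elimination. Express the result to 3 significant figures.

Vd(total) = 98 kg × 0.37 L/kg = 36.26 L
LD = Vd · C_target = 36.26 × 31 = 1124 mg
CL = 8.78 mL/min = 8.78 × 0.06 = 0.5268 L/h
Maintenance infusion rate = CL × Css = 0.5268 × 31 = 16.33 mg/h

(a) 1120 mg; (b) 16.3 mg/h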